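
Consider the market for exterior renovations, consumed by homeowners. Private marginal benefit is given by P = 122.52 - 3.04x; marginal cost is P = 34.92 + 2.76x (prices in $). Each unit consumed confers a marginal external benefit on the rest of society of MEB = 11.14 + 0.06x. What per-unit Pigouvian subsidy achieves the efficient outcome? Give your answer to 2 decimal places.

Social marginal benefit = demand + MEB = 133.66 - 2.98x.
Set SMB = MC: 133.66 - 2.98x = 34.92 + 2.76x → x* = 17.2021.
The Pigouvian subsidy equals MEB at x*: 11.14 + 0.06×17.2021 = 12.1721.

subsidy = $12.17 per unit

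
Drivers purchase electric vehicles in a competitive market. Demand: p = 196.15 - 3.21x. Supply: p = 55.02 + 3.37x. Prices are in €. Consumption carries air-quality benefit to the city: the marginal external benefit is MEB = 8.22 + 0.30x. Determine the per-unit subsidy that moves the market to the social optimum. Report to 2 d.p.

Social marginal benefit = demand + MEB = 204.37 - 2.91x.
Set SMB = MC: 204.37 - 2.91x = 55.02 + 3.37x → x* = 23.7818.
The Pigouvian subsidy equals MEB at x*: 8.22 + 0.30×23.7818 = 15.3545.

subsidy = €15.35 per unit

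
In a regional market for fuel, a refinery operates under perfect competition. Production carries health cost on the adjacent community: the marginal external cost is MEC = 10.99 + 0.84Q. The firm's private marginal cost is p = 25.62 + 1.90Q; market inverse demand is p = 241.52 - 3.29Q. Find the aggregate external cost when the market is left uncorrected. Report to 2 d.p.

1183.98

Market equilibrium (private): 25.62 + 1.90Q = 241.52 - 3.29Q → Q_m = 41.5992.
Total external cost = ∫₀^{Q_m} (10.99 + 0.84Q) dQ = 10.99×41.5992 + ½×0.84×41.5992² = 1183.9825.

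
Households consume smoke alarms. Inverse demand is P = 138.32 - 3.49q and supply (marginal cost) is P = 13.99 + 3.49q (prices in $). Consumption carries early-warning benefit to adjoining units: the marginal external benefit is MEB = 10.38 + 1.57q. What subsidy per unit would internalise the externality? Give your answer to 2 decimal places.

Social marginal benefit = demand + MEB = 148.70 - 1.92q.
Set SMB = MC: 148.70 - 1.92q = 13.99 + 3.49q → q* = 24.9002.
The Pigouvian subsidy equals MEB at q*: 10.38 + 1.57×24.9002 = 49.4733.

subsidy = $49.47 per unit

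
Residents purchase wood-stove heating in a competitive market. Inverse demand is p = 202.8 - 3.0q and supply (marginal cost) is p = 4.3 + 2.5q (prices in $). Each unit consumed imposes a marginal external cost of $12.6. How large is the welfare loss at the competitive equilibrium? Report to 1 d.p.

DWL = $14.4

Market equilibrium (private): 4.3 + 2.5q = 202.8 - 3.0q → q_m = 36.0909.
Social marginal benefit = demand − MEC = 190.2 - 3.0q.
Set SMB = MC: 190.2 - 3.0q = 4.3 + 2.5q → q* = 33.8000.
The welfare-loss triangle has base |q_m − q*| and height MEC(q_m) (the vertical gap between SMB and MC is zero at q* and MEC at q_m).
DWL = ½ × 2.2909 × 12.6000 = 14.4327.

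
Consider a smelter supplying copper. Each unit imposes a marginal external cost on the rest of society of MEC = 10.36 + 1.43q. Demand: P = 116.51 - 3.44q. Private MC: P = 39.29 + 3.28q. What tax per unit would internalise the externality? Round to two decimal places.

Social marginal cost = private MC + MEC = 49.65 + 4.71q.
Set SMC = demand: 49.65 + 4.71q = 116.51 - 3.44q → q* = 8.2037.
The Pigouvian tax equals MEC at q*: 10.36 + 1.43×8.2037 = 22.0913.

tax = 22.09 per unit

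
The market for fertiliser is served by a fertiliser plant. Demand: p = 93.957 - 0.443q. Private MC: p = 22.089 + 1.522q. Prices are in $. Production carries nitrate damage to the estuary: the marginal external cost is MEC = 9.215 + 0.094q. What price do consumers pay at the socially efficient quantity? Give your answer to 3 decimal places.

P = $80.477

Social marginal cost = private MC + MEC = 31.304 + 1.616q.
Set SMC = demand: 31.304 + 1.616q = 93.957 - 0.443q → q* = 30.4288.
Consumer price on the demand curve at q*: 93.957 − 0.443×30.4288 = 80.4770.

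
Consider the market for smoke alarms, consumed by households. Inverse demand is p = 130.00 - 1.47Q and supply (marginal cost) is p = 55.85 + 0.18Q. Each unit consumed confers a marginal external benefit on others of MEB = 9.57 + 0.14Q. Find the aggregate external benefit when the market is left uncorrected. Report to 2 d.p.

571.44

Market equilibrium (private): 55.85 + 0.18Q = 130.00 - 1.47Q → Q_m = 44.9394.
Total external benefit = ∫₀^{Q_m} (9.57 + 0.14Q) dQ = 9.57×44.9394 + ½×0.14×44.9394² = 571.4385.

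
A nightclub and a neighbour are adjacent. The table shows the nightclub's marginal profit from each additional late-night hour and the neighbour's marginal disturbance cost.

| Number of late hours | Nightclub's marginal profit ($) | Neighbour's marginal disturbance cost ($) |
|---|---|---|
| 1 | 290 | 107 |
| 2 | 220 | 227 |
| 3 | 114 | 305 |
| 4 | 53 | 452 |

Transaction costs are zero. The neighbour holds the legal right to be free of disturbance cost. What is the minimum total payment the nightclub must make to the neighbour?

$107

Efficient level: marginal profit ≥ marginal disturbance cost through level 1, so k* = 1.
With the neighbour holding the right, the nightclub must at least compensate total damage at k*: 107 = 107.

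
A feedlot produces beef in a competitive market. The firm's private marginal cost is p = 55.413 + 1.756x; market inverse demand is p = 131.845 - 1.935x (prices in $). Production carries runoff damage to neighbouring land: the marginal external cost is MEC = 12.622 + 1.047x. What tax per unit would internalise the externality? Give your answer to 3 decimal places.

Social marginal cost = private MC + MEC = 68.035 + 2.803x.
Set SMC = demand: 68.035 + 2.803x = 131.845 - 1.935x → x* = 13.4677.
The Pigouvian tax equals MEC at x*: 12.622 + 1.047×13.4677 = 26.7227.

tax = $26.723 per unit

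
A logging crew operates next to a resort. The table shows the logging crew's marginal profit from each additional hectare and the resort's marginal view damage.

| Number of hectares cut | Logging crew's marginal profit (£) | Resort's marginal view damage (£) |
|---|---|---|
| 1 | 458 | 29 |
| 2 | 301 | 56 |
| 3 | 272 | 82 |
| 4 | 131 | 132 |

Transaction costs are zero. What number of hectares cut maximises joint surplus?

3

Bargaining reaches the level where marginal profit last exceeds marginal view damage.
That holds through level 3 (272 ≥ 82) but not at 4 (131 < 132).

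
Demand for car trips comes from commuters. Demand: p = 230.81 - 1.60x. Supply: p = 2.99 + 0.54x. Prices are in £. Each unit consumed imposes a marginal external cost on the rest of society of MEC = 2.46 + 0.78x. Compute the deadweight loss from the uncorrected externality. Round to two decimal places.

Market equilibrium (private): 2.99 + 0.54x = 230.81 - 1.60x → x_m = 106.4579.
Social marginal benefit = demand − MEC = 228.35 - 2.38x.
Set SMB = MC: 228.35 - 2.38x = 2.99 + 0.54x → x* = 77.1781.
The welfare-loss triangle has base |x_m − x*| and height MEC(x_m) (the vertical gap between SMB and MC is zero at x* and MEC at x_m).
DWL = ½ × 29.2798 × 85.4972 = 1251.6705.

DWL = £1251.67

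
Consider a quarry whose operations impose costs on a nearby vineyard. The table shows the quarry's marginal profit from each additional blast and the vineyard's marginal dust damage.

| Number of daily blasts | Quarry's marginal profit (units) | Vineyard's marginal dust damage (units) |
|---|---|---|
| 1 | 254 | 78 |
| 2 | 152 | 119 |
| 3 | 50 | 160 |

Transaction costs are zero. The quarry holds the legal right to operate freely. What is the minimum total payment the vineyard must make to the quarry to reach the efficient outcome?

50

Left alone the quarry would choose level 3 (marginal profit stays positive).
Efficient level: k* = 2 (marginal profit ≥ marginal dust damage through 2).
The vineyard must at least cover the quarry's forgone profit from cutting 3→2: 50 = 50.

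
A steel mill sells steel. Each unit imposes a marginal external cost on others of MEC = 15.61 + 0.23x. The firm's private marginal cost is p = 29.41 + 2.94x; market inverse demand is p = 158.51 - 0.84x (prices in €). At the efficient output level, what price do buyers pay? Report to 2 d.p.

P = €134.74

Social marginal cost = private MC + MEC = 45.02 + 3.17x.
Set SMC = demand: 45.02 + 3.17x = 158.51 - 0.84x → x* = 28.3017.
Consumer price on the demand curve at x*: 158.51 − 0.84×28.3017 = 134.7366.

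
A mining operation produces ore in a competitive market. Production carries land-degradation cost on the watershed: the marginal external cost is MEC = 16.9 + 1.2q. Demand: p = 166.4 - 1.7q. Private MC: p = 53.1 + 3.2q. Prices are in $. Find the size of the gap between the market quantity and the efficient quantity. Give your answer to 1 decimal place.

Market equilibrium (private): 53.1 + 3.2q = 166.4 - 1.7q → q_m = 23.1224.
Social marginal cost = private MC + MEC = 70.0 + 4.4q.
Set SMC = demand: 70.0 + 4.4q = 166.4 - 1.7q → q* = 15.8033.
Gap = |23.1224 − 15.8033| = 7.3191.

7.3 units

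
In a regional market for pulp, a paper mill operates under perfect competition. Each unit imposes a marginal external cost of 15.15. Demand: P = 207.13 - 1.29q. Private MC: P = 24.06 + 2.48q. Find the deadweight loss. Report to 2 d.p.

DWL = 30.44

Market equilibrium (private): 24.06 + 2.48q = 207.13 - 1.29q → q_m = 48.5597.
Social marginal cost = private MC + MEC = 39.21 + 2.48q.
Set SMC = demand: 39.21 + 2.48q = 207.13 - 1.29q → q* = 44.5411.
The welfare-loss triangle has base |q_m − q*| and height MEC(q_m) (the vertical gap between SMC and demand is zero at q* and MEC at q_m).
DWL = ½ × 4.0186 × 15.1500 = 30.4409.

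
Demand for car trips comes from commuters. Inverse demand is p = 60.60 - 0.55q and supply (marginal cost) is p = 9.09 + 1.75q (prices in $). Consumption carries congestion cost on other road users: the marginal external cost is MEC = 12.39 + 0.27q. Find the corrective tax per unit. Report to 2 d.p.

tax = $16.50 per unit

Social marginal benefit = demand − MEC = 48.21 - 0.82q.
Set SMB = MC: 48.21 - 0.82q = 9.09 + 1.75q → q* = 15.2218.
The Pigouvian tax equals MEC at q*: 12.39 + 0.27×15.2218 = 16.4999.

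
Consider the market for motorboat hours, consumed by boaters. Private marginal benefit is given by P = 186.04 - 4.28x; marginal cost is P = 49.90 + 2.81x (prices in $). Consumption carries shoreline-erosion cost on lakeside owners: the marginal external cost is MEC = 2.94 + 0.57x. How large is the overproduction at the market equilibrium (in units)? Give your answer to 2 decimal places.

1.81 units

Market equilibrium (private): 49.90 + 2.81x = 186.04 - 4.28x → x_m = 19.2017.
Social marginal benefit = demand − MEC = 183.10 - 4.85x.
Set SMB = MC: 183.10 - 4.85x = 49.90 + 2.81x → x* = 17.3890.
Gap = |19.2017 − 17.3890| = 1.8127.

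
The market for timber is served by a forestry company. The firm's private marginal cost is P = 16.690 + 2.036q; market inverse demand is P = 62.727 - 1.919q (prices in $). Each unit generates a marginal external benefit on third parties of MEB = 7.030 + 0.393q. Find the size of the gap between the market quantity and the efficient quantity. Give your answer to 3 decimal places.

3.258 units

Market equilibrium (private): 16.690 + 2.036q = 62.727 - 1.919q → q_m = 11.6402.
Social marginal cost = private MC − MEB = 9.660 + 1.643q.
Set SMC = demand: 9.660 + 1.643q = 62.727 - 1.919q → q* = 14.8981.
Gap = |11.6402 − 14.8981| = 3.2579.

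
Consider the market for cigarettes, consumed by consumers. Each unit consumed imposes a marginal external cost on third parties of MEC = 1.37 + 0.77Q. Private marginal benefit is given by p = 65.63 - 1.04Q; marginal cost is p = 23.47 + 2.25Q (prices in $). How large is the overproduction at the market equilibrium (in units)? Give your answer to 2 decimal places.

Market equilibrium (private): 23.47 + 2.25Q = 65.63 - 1.04Q → Q_m = 12.8146.
Social marginal benefit = demand − MEC = 64.26 - 1.81Q.
Set SMB = MC: 64.26 - 1.81Q = 23.47 + 2.25Q → Q* = 10.0468.
Gap = |12.8146 − 10.0468| = 2.7678.

2.77 units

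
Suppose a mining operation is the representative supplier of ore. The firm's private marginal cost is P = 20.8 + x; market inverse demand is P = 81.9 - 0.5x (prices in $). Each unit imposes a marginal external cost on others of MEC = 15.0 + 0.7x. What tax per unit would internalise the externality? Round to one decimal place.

tax = $29.7 per unit

Social marginal cost = private MC + MEC = 35.8 + 1.7x.
Set SMC = demand: 35.8 + 1.7x = 81.9 - 0.5x → x* = 20.9545.
The Pigouvian tax equals MEC at x*: 15.0 + 0.7×20.9545 = 29.6682.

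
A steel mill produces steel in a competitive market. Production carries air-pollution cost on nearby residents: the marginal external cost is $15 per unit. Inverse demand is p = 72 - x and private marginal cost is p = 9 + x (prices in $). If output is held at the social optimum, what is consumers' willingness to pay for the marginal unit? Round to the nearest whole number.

P = $48

Social marginal cost = private MC + MEC = 24 + x.
Set SMC = demand: 24 + x = 72 - x → x* = 24.0000.
Consumer price on the demand curve at x*: 72 − 1×24.0000 = 48.0000.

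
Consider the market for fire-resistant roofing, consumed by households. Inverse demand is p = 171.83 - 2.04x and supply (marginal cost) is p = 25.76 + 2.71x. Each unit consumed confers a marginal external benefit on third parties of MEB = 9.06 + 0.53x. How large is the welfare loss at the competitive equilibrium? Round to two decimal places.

Market equilibrium (private): 25.76 + 2.71x = 171.83 - 2.04x → x_m = 30.7516.
Social marginal benefit = demand + MEB = 180.89 - 1.51x.
Set SMB = MC: 180.89 - 1.51x = 25.76 + 2.71x → x* = 36.7607.
The loss is the area between SMB and MC from x* to x_m; with linear curves that's a triangle of height MEB(x_m).
DWL = ½ × 6.0091 × 25.3583 = 76.1903.

DWL = 76.19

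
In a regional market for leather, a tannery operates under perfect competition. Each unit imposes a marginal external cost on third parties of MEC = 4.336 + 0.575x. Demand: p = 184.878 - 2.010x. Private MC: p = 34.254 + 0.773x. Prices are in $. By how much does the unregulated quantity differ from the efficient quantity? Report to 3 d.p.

10.559 units

Market equilibrium (private): 34.254 + 0.773x = 184.878 - 2.010x → x_m = 54.1229.
Social marginal cost = private MC + MEC = 38.590 + 1.348x.
Set SMC = demand: 38.590 + 1.348x = 184.878 - 2.010x → x* = 43.5640.
Gap = |54.1229 − 43.5640| = 10.5589.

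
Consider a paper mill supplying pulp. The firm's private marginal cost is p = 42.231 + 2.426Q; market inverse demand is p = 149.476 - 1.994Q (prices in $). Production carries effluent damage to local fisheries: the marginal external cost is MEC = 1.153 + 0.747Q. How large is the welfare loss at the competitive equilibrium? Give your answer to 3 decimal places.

DWL = $35.963

Market equilibrium (private): 42.231 + 2.426Q = 149.476 - 1.994Q → Q_m = 24.2636.
Social marginal cost = private MC + MEC = 43.384 + 3.173Q.
Set SMC = demand: 43.384 + 3.173Q = 149.476 - 1.994Q → Q* = 20.5326.
The loss is the area between SMC and demand from Q* to Q_m; with linear curves that's a triangle of height MEC(Q_m).
DWL = ½ × 3.7310 × 19.2779 = 35.9629.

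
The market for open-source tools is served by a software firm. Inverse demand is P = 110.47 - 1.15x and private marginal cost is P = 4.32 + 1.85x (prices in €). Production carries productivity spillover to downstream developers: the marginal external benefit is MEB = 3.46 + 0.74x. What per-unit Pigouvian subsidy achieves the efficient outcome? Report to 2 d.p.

subsidy = €39.35 per unit

Social marginal cost = private MC − MEB = 0.86 + 1.11x.
Set SMC = demand: 0.86 + 1.11x = 110.47 - 1.15x → x* = 48.5000.
The Pigouvian subsidy equals MEB at x*: 3.46 + 0.74×48.5000 = 39.3500.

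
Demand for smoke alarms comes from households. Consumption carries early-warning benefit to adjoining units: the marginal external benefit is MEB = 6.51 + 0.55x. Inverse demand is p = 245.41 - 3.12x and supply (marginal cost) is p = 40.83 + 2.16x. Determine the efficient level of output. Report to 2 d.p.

x* = 44.63

Social marginal benefit = demand + MEB = 251.92 - 2.57x.
Set SMB = MC: 251.92 - 2.57x = 40.83 + 2.16x → x* = 44.6279.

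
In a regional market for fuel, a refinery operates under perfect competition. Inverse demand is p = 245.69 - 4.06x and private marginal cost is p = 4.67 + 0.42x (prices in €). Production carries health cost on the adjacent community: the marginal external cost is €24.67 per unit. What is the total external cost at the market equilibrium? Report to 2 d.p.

Market equilibrium (private): 4.67 + 0.42x = 245.69 - 4.06x → x_m = 53.7991.
Total external cost = MEC × x_m = 24.67 × 53.7991 = 1327.2238.

€1327.22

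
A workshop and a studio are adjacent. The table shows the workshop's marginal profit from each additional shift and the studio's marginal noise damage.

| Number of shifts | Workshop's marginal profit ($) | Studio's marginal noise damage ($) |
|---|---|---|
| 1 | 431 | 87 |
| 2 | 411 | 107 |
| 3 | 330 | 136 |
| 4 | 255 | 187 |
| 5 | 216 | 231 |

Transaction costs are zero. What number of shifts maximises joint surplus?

4

Bargaining reaches the level where marginal profit last exceeds marginal noise damage.
That holds through level 4 (255 ≥ 187) but not at 5 (216 < 231).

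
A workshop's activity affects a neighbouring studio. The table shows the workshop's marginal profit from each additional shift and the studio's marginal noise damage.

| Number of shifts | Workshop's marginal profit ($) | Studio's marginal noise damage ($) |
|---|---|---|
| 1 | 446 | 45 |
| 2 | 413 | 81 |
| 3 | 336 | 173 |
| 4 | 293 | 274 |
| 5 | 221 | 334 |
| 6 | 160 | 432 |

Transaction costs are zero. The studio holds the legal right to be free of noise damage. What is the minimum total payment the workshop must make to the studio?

Efficient level: marginal profit ≥ marginal noise damage through level 4, so k* = 4.
With the studio holding the right, the workshop must at least compensate total damage at k*: 45 + 81 + 173 + 274 = 573.

$573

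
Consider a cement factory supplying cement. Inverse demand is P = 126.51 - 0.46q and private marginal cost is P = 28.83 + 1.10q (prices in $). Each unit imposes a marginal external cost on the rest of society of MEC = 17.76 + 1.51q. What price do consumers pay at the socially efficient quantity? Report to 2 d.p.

P = $114.54

Social marginal cost = private MC + MEC = 46.59 + 2.61q.
Set SMC = demand: 46.59 + 2.61q = 126.51 - 0.46q → q* = 26.0326.
Consumer price on the demand curve at q*: 126.51 − 0.46×26.0326 = 114.5350.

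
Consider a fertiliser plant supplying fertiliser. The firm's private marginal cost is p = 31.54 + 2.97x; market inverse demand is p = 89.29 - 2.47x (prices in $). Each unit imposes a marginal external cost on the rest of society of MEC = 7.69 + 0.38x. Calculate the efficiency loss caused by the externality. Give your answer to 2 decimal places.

DWL = $11.81

Market equilibrium (private): 31.54 + 2.97x = 89.29 - 2.47x → x_m = 10.6158.
Social marginal cost = private MC + MEC = 39.23 + 3.35x.
Set SMC = demand: 39.23 + 3.35x = 89.29 - 2.47x → x* = 8.6014.
Between x* and x_m the wedge SMC − demand runs linearly from 0 to MEC(x_m), so the loss is a triangle.
DWL = ½ × 2.0144 × 11.7240 = 11.8084.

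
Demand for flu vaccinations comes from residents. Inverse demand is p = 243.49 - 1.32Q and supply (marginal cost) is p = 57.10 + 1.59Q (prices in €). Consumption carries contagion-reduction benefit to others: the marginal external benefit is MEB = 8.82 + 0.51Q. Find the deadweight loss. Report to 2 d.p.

DWL = €358.57

Market equilibrium (private): 57.10 + 1.59Q = 243.49 - 1.32Q → Q_m = 64.0515.
Social marginal benefit = demand + MEB = 252.31 - 0.81Q.
Set SMB = MC: 252.31 - 0.81Q = 57.10 + 1.59Q → Q* = 81.3375.
The loss is the area between SMB and MC from Q* to Q_m; with linear curves that's a triangle of height MEB(Q_m).
DWL = ½ × 17.2860 × 41.4863 = 358.5661.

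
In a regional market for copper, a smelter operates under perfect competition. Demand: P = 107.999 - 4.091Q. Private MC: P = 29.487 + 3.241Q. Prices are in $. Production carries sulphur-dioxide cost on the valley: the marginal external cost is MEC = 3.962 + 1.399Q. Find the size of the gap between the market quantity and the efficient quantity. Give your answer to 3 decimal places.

Market equilibrium (private): 29.487 + 3.241Q = 107.999 - 4.091Q → Q_m = 10.7081.
Social marginal cost = private MC + MEC = 33.449 + 4.640Q.
Set SMC = demand: 33.449 + 4.640Q = 107.999 - 4.091Q → Q* = 8.5385.
Gap = |10.7081 − 8.5385| = 2.1696.

2.170 units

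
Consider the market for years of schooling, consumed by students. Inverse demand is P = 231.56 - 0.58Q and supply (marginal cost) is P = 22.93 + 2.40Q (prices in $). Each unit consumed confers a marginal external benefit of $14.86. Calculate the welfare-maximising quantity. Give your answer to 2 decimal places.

Social marginal benefit = demand + MEB = 246.42 - 0.58Q.
Set SMB = MC: 246.42 - 0.58Q = 22.93 + 2.40Q → Q* = 74.9966.

Q* = 75.00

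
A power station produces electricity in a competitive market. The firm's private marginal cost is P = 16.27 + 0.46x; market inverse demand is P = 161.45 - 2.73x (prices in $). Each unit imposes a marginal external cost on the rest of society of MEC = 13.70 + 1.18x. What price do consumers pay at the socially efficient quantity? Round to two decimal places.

Social marginal cost = private MC + MEC = 29.97 + 1.64x.
Set SMC = demand: 29.97 + 1.64x = 161.45 - 2.73x → x* = 30.0870.
Consumer price on the demand curve at x*: 161.45 − 2.73×30.0870 = 79.3125.

P = $79.31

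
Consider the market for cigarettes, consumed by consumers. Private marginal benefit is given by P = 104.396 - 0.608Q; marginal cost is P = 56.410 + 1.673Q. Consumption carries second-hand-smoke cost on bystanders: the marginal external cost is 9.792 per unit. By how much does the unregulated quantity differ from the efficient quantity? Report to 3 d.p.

4.293 units

Market equilibrium (private): 56.410 + 1.673Q = 104.396 - 0.608Q → Q_m = 21.0373.
Social marginal benefit = demand − MEC = 94.604 - 0.608Q.
Set SMB = MC: 94.604 - 0.608Q = 56.410 + 1.673Q → Q* = 16.7444.
Gap = |21.0373 − 16.7444| = 4.2929.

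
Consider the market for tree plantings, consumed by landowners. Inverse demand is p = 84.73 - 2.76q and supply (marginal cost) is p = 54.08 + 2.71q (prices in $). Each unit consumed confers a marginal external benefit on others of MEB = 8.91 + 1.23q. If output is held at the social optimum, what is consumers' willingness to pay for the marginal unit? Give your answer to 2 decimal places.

Social marginal benefit = demand + MEB = 93.64 - 1.53q.
Set SMB = MC: 93.64 - 1.53q = 54.08 + 2.71q → q* = 9.3302.
Consumer price on the demand curve at q*: 84.73 − 2.76×9.3302 = 58.9786.

P = $58.98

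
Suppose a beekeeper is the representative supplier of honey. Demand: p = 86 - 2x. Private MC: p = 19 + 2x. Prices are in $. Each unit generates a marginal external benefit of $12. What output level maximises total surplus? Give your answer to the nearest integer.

x* = 20

Social marginal cost = private MC − MEB = 7 + 2x.
Set SMC = demand: 7 + 2x = 86 - 2x → x* = 19.7500.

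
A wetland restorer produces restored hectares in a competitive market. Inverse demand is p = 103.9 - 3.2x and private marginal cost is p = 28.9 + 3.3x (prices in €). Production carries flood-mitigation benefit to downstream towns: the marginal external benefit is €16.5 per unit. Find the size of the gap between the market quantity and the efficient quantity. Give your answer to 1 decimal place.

Market equilibrium (private): 28.9 + 3.3x = 103.9 - 3.2x → x_m = 11.5385.
Social marginal cost = private MC − MEB = 12.4 + 3.3x.
Set SMC = demand: 12.4 + 3.3x = 103.9 - 3.2x → x* = 14.0769.
Gap = |11.5385 − 14.0769| = 2.5384.

2.5 units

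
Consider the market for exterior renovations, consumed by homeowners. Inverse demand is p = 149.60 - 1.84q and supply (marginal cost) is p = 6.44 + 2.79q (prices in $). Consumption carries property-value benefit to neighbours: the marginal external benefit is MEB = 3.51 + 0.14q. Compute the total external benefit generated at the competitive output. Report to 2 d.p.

$175.45

Market equilibrium (private): 6.44 + 2.79q = 149.60 - 1.84q → q_m = 30.9201.
Total external benefit = ∫₀^{q_m} (3.51 + 0.14q) dq = 3.51×30.9201 + ½×0.14×30.9201² = 175.4532.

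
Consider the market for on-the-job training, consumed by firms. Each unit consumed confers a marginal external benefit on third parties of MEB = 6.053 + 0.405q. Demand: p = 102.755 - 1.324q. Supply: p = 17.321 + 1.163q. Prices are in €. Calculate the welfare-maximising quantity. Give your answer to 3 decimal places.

q* = 43.942

Social marginal benefit = demand + MEB = 108.808 - 0.919q.
Set SMB = MC: 108.808 - 0.919q = 17.321 + 1.163q → q* = 43.9419.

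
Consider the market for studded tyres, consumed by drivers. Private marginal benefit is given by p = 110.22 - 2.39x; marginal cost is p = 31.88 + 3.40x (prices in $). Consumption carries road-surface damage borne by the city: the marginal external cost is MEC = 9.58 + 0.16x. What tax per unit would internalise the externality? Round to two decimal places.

Social marginal benefit = demand − MEC = 100.64 - 2.55x.
Set SMB = MC: 100.64 - 2.55x = 31.88 + 3.40x → x* = 11.5563.
The Pigouvian tax equals MEC at x*: 9.58 + 0.16×11.5563 = 11.4290.

tax = $11.43 per unit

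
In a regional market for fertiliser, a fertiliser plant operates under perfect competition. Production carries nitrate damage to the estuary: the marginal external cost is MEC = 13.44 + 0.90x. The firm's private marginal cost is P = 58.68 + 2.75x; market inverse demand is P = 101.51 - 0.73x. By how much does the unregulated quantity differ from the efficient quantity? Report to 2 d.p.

Market equilibrium (private): 58.68 + 2.75x = 101.51 - 0.73x → x_m = 12.3075.
Social marginal cost = private MC + MEC = 72.12 + 3.65x.
Set SMC = demand: 72.12 + 3.65x = 101.51 - 0.73x → x* = 6.7100.
Gap = |12.3075 − 6.7100| = 5.5975.

5.60 units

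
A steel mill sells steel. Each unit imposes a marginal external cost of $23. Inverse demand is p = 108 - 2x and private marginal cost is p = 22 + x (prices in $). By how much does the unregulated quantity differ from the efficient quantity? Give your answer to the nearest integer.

Market equilibrium (private): 22 + x = 108 - 2x → x_m = 28.6667.
Social marginal cost = private MC + MEC = 45 + x.
Set SMC = demand: 45 + x = 108 - 2x → x* = 21.0000.
Gap = |28.6667 − 21.0000| = 7.6667.

8 units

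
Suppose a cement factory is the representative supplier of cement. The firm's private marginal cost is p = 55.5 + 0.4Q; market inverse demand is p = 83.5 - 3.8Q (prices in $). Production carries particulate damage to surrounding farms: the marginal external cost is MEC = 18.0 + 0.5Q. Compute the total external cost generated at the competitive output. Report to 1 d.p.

Market equilibrium (private): 55.5 + 0.4Q = 83.5 - 3.8Q → Q_m = 6.6667.
Total external cost = ∫₀^{Q_m} (18.0 + 0.5Q) dQ = 18.0×6.6667 + ½×0.5×6.6667² = 131.1118.

$131.1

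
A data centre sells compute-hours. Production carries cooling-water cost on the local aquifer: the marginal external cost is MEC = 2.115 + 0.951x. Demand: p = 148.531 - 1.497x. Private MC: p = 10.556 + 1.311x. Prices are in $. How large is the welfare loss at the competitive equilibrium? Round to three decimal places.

Market equilibrium (private): 10.556 + 1.311x = 148.531 - 1.497x → x_m = 49.1364.
Social marginal cost = private MC + MEC = 12.671 + 2.262x.
Set SMC = demand: 12.671 + 2.262x = 148.531 - 1.497x → x* = 36.1426.
Between x* and x_m the wedge SMC − demand runs linearly from 0 to MEC(x_m), so the loss is a triangle.
DWL = ½ × 12.9938 × 48.8437 = 317.3326.

DWL = $317.333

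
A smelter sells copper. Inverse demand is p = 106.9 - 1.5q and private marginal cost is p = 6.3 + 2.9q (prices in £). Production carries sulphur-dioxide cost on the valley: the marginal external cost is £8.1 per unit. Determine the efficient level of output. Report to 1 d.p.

q* = 21.0

Social marginal cost = private MC + MEC = 14.4 + 2.9q.
Set SMC = demand: 14.4 + 2.9q = 106.9 - 1.5q → q* = 21.0227.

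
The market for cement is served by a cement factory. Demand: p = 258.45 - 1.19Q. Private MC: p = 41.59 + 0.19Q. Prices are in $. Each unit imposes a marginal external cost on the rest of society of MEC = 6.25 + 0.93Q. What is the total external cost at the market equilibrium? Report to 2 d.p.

Market equilibrium (private): 41.59 + 0.19Q = 258.45 - 1.19Q → Q_m = 157.1449.
Total external cost = ∫₀^{Q_m} (6.25 + 0.93Q) dQ = 6.25×157.1449 + ½×0.93×157.1449² = 12465.1072.

$12465.11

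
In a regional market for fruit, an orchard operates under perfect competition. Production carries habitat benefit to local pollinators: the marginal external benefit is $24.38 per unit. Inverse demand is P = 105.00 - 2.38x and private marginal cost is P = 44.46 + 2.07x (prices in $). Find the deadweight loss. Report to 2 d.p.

Market equilibrium (private): 44.46 + 2.07x = 105.00 - 2.38x → x_m = 13.6045.
Social marginal cost = private MC − MEB = 20.08 + 2.07x.
Set SMC = demand: 20.08 + 2.07x = 105.00 - 2.38x → x* = 19.0831.
Between x* and x_m the wedge demand − SMC runs linearly from 0 to MEB(x_m), so the loss is a triangle.
DWL = ½ × 5.4786 × 24.3800 = 66.7841.

DWL = $66.78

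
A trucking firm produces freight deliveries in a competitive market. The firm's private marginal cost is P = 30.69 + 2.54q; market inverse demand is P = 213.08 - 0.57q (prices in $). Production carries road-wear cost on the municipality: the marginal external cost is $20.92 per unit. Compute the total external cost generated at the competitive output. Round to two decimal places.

$1226.88

Market equilibrium (private): 30.69 + 2.54q = 213.08 - 0.57q → q_m = 58.6463.
Total external cost = MEC × q_m = 20.92 × 58.6463 = 1226.8806.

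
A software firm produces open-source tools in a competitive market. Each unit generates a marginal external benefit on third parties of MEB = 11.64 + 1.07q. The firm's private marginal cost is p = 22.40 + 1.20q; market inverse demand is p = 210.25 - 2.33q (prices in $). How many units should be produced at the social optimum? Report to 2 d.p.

q* = 81.09

Social marginal cost = private MC − MEB = 10.76 + 0.13q.
Set SMC = demand: 10.76 + 0.13q = 210.25 - 2.33q → q* = 81.0935.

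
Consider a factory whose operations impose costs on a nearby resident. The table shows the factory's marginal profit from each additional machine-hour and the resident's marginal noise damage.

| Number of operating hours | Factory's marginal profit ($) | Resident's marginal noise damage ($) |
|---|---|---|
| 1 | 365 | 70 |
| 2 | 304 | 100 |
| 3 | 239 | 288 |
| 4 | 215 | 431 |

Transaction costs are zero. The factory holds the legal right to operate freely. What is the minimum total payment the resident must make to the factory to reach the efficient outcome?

Left alone the factory would choose level 4 (marginal profit stays positive).
Efficient level: k* = 2 (marginal profit ≥ marginal noise damage through 2).
The resident must at least cover the factory's forgone profit from cutting 4→2: 239 + 215 = 454.

$454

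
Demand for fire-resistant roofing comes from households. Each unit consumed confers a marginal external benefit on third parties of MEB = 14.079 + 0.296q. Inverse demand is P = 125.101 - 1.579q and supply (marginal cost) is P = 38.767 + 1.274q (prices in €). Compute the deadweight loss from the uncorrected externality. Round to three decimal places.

DWL = €103.767

Market equilibrium (private): 38.767 + 1.274q = 125.101 - 1.579q → q_m = 30.2608.
Social marginal benefit = demand + MEB = 139.180 - 1.283q.
Set SMB = MC: 139.180 - 1.283q = 38.767 + 1.274q → q* = 39.2698.
Height of the DWL triangle at q_m is SMB(q_m) − MC(q_m) = MEB(q_m) = 23.0362.
DWL = ½ × 9.0090 × 23.0362 = 103.7666.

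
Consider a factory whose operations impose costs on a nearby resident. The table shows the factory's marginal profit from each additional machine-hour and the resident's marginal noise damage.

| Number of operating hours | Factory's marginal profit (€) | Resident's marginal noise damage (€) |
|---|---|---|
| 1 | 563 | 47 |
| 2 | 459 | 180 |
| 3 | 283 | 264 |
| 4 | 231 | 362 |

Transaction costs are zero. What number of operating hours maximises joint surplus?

3

Bargaining reaches the level where marginal profit last exceeds marginal noise damage.
That holds through level 3 (283 ≥ 264) but not at 4 (231 < 362).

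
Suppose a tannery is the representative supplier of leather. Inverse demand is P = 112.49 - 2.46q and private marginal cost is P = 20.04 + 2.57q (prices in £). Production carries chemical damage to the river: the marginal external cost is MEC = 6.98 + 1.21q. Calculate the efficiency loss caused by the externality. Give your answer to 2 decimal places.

Market equilibrium (private): 20.04 + 2.57q = 112.49 - 2.46q → q_m = 18.3797.
Social marginal cost = private MC + MEC = 27.02 + 3.78q.
Set SMC = demand: 27.02 + 3.78q = 112.49 - 2.46q → q* = 13.6971.
The welfare-loss triangle has base |q_m − q*| and height MEC(q_m) (the vertical gap between SMC and demand is zero at q* and MEC at q_m).
DWL = ½ × 4.6826 × 29.2195 = 68.4116.

DWL = £68.41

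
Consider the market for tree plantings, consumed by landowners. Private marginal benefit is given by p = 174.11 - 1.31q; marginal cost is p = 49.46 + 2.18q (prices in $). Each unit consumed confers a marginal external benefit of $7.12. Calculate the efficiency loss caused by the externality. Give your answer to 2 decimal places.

Market equilibrium (private): 49.46 + 2.18q = 174.11 - 1.31q → q_m = 35.7163.
Social marginal benefit = demand + MEB = 181.23 - 1.31q.
Set SMB = MC: 181.23 - 1.31q = 49.46 + 2.18q → q* = 37.7564.
The welfare-loss triangle has base |q_m − q*| and height MEB(q_m) (the vertical gap between SMB and MC is zero at q* and MEB at q_m).
DWL = ½ × 2.0401 × 7.1200 = 7.2628.

DWL = $7.26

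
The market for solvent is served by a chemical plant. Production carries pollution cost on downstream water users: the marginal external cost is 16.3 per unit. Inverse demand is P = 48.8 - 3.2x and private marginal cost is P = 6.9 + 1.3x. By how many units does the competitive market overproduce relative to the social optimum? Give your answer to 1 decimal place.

3.6 units

Market equilibrium (private): 6.9 + 1.3x = 48.8 - 3.2x → x_m = 9.3111.
Social marginal cost = private MC + MEC = 23.2 + 1.3x.
Set SMC = demand: 23.2 + 1.3x = 48.8 - 3.2x → x* = 5.6889.
Gap = |9.3111 − 5.6889| = 3.6222.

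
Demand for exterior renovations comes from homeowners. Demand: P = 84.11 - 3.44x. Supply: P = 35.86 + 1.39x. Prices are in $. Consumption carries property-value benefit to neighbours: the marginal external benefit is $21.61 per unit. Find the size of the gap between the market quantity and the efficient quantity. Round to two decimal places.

Market equilibrium (private): 35.86 + 1.39x = 84.11 - 3.44x → x_m = 9.9896.
Social marginal benefit = demand + MEB = 105.72 - 3.44x.
Set SMB = MC: 105.72 - 3.44x = 35.86 + 1.39x → x* = 14.4638.
Gap = |9.9896 − 14.4638| = 4.4742.

4.47 units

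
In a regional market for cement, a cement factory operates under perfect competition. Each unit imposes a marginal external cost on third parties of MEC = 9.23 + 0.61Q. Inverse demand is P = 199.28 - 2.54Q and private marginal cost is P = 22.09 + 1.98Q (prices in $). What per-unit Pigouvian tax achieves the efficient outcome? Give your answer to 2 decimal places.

Social marginal cost = private MC + MEC = 31.32 + 2.59Q.
Set SMC = demand: 31.32 + 2.59Q = 199.28 - 2.54Q → Q* = 32.7407.
The Pigouvian tax equals MEC at Q*: 9.23 + 0.61×32.7407 = 29.2018.

tax = $29.20 per unit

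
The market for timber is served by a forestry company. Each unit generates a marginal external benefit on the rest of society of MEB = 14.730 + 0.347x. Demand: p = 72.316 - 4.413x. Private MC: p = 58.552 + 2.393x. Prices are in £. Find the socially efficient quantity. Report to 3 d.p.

x* = 4.412

Social marginal cost = private MC − MEB = 43.822 + 2.046x.
Set SMC = demand: 43.822 + 2.046x = 72.316 - 4.413x → x* = 4.4115.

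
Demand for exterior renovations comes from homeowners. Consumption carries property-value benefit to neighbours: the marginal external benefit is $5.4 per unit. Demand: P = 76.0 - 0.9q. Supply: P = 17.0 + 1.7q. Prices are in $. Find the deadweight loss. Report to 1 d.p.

DWL = $5.6

Market equilibrium (private): 17.0 + 1.7q = 76.0 - 0.9q → q_m = 22.6923.
Social marginal benefit = demand + MEB = 81.4 - 0.9q.
Set SMB = MC: 81.4 - 0.9q = 17.0 + 1.7q → q* = 24.7692.
Between q* and q_m the wedge SMB − MC runs linearly from 0 to MEB(q_m), so the loss is a triangle.
DWL = ½ × 2.0769 × 5.4000 = 5.6076.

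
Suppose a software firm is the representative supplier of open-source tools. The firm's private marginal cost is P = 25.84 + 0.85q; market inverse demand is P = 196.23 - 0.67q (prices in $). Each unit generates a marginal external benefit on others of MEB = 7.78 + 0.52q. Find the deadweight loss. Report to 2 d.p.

Market equilibrium (private): 25.84 + 0.85q = 196.23 - 0.67q → q_m = 112.0987.
Social marginal cost = private MC − MEB = 18.06 + 0.33q.
Set SMC = demand: 18.06 + 0.33q = 196.23 - 0.67q → q* = 178.1700.
The welfare-loss triangle has base |q_m − q*| and height MEB(q_m) (the vertical gap between SMC and demand is zero at q* and MEB at q_m).
DWL = ½ × 66.0713 × 66.0713 = 2182.7083.

DWL = $2182.71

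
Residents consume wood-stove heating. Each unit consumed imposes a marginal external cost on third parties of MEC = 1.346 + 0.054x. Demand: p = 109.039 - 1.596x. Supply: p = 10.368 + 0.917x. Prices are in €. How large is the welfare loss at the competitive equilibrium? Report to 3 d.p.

DWL = €2.340

Market equilibrium (private): 10.368 + 0.917x = 109.039 - 1.596x → x_m = 39.2642.
Social marginal benefit = demand − MEC = 107.693 - 1.650x.
Set SMB = MC: 107.693 - 1.650x = 10.368 + 0.917x → x* = 37.9139.
Height of the DWL triangle at x_m is MC(x_m) − SMB(x_m) = MEC(x_m) = 3.4663.
DWL = ½ × 1.3503 × 3.4663 = 2.3403.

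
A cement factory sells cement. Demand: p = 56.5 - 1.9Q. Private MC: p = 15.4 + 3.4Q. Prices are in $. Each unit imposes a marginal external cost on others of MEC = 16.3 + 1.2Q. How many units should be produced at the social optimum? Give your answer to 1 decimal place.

Social marginal cost = private MC + MEC = 31.7 + 4.6Q.
Set SMC = demand: 31.7 + 4.6Q = 56.5 - 1.9Q → Q* = 3.8154.

Q* = 3.8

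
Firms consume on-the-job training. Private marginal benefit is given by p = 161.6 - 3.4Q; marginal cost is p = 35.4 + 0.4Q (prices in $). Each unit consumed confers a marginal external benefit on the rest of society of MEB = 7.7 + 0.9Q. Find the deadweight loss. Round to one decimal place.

Market equilibrium (private): 35.4 + 0.4Q = 161.6 - 3.4Q → Q_m = 33.2105.
Social marginal benefit = demand + MEB = 169.3 - 2.5Q.
Set SMB = MC: 169.3 - 2.5Q = 35.4 + 0.4Q → Q* = 46.1724.
The welfare-loss triangle has base |Q_m − Q*| and height MEB(Q_m) (the vertical gap between SMB and MC is zero at Q* and MEB at Q_m).
DWL = ½ × 12.9619 × 37.5895 = 243.6157.

DWL = $243.6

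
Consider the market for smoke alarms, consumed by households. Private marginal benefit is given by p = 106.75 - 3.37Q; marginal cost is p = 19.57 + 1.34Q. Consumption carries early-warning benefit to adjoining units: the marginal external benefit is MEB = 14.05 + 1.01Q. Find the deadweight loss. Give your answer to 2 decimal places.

Market equilibrium (private): 19.57 + 1.34Q = 106.75 - 3.37Q → Q_m = 18.5096.
Social marginal benefit = demand + MEB = 120.80 - 2.36Q.
Set SMB = MC: 120.80 - 2.36Q = 19.57 + 1.34Q → Q* = 27.3595.
Height of the DWL triangle at Q_m is SMB(Q_m) − MC(Q_m) = MEB(Q_m) = 32.7446.
DWL = ½ × 8.8499 × 32.7446 = 144.8932.

DWL = 144.89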